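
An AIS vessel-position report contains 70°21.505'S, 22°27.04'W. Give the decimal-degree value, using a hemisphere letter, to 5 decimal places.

70.35842° S, 22.45067° W

φ: 70 + 21.505/60 = 70.358417
λ: 27.04′ = 0.450667°; total 22.450667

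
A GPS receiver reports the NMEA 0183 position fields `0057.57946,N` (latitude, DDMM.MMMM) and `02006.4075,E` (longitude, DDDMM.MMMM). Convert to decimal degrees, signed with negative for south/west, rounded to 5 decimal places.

Lat: split at 2 digits → 00° and 57.57946′; 0 + 57.57946/60 = 0.959658
N → positive
Longitude: degrees = first 3 digits = 20, minutes = 6.4075; 20 + 6.4075/60 = 20.106792
E ⇒ keep positive

0.95966, 20.10679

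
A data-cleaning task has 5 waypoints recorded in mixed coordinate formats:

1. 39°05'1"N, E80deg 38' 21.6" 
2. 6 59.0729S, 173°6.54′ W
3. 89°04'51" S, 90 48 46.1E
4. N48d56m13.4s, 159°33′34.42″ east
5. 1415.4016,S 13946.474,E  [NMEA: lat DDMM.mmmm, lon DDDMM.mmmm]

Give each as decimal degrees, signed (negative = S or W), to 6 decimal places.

1. 39.083611, 80.639333
2. -6.984548, -173.109000
3. -89.080833, 90.812806
4. 48.937056, 159.559561
5. -14.256693, 139.774567

Point 1:
  Lat: 39° + 5/60 + 1/3600 = 39 + 0.083333 + 0.000278 = 39.0836111
  N → positive
  λ: 38′ + 21.6″ = 38.36000′; 80 + 38.36000/60 = 80.6393333
  E ⇒ keep positive
Point 2:
  Latitude: 6 + 59.0729/60 = 6.9845483
  S ⇒ negate
  Longitude: 173 + 6.54/60 = 173.1090000
  hemisphere W, so the sign is −
Point 3:
  Lat: 89° + 4/60 + 51/3600 = 89 + 0.066667 + 0.014167 = 89.0808333
  hemisphere S, so the sign is −
  λ: 90 + 48/60 + 46.1/3600 = 90.8128056
  E ⇒ keep positive
Point 4:
  Lat: 56′ + 13.4″ = 56.22333′; 48 + 56.22333/60 = 48.9370556
  N → positive
  Lon: 159° + 33/60 + 34.42/3600 = 159 + 0.550000 + 0.009561 = 159.5595611
  E → positive
Point 5:
  φ: degrees = first 2 digits = 14, minutes = 15.4016; 14 + 15.4016/60 = 14.2566933
  S ⇒ negate
  λ: degrees = first 3 digits = 139, minutes = 46.474; 139 + 46.474/60 = 139.7745667
  E → positive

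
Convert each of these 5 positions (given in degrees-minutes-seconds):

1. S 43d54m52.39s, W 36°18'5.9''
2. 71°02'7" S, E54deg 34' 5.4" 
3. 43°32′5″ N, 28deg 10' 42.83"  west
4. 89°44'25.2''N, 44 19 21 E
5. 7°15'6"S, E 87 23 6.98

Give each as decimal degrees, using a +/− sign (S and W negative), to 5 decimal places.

Point 1:
  Latitude: 43° + 54/60 + 52.39/3600 = 43 + 0.900000 + 0.014553 = 43.914553
  hemisphere S, so the sign is −
  λ: 36 + 18/60 + 5.9/3600 = 36.301639
  hemisphere W, so the sign is −
Point 2:
  φ: 2′ + 7″ = 2.11667′; 71 + 2.11667/60 = 71.035278
  S → negative
  Longitude: 54 + 34/60 + 5.4/3600 = 54.568167
  E → positive
Point 3:
  Lat: 43° + 32/60 + 5/3600 = 43 + 0.533333 + 0.001389 = 43.534722
  N ⇒ keep positive
  Lon: 10′ + 42.83″ = 10.71383′; 28 + 10.71383/60 = 28.178564
  hemisphere W, so the sign is −
Point 4:
  Latitude: 89 + 44/60 + 25.2/3600 = 89.740333
  N ⇒ keep positive
  Longitude: 44 + 19/60 + 21/3600 = 44.322500
  E ⇒ keep positive
Point 5:
  φ: 15′ + 6″ = 15.10000′; 7 + 15.10000/60 = 7.251667
  S → negative
  λ: 87 + 23/60 + 6.98/3600 = 87.385272
  E ⇒ keep positive

1. -43.91455, -36.30164
2. -71.03528, 54.56817
3. 43.53472, -28.17856
4. 89.74033, 44.32250
5. -7.25167, 87.38527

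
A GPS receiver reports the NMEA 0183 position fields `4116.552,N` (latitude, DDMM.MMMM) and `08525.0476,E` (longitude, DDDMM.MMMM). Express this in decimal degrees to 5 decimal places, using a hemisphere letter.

φ: split at 2 digits → 41° and 16.552′; 41 + 16.552/60 = 41.275867
Longitude: split at 3 digits → 085° and 25.0476′; 85 + 25.0476/60 = 85.417460

41.27587° N, 85.41746° E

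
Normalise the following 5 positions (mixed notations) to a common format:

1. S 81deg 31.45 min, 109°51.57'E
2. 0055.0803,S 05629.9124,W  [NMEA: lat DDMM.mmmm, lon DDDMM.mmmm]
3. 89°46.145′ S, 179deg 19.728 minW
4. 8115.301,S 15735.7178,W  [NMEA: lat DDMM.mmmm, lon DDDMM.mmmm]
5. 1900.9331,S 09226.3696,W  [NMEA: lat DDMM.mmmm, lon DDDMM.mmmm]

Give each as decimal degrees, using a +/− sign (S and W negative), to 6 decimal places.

1. -81.524167, 109.859500
2. -0.918005, -56.498540
3. -89.769083, -179.328800
4. -81.255017, -157.595297
5. -19.015552, -92.439493

Point 1:
  Latitude: 31.45′ = 0.524167°; total 81.5241667
  S ⇒ negate
  Lon: 51.57′ = 0.859500°; total 109.8595000
  E → positive
Point 2:
  Latitude: split at 2 digits → 00° and 55.0803′; 0 + 55.0803/60 = 0.9180050
  S → negative
  Lon: degrees = first 3 digits = 56, minutes = 29.9124; 56 + 29.9124/60 = 56.4985400
  W → negative
Point 3:
  Latitude: 46.145′ = 0.769083°; total 89.7690833
  S ⇒ negate
  Longitude: 179 + 19.728/60 = 179.3288000
  W → negative
Point 4:
  φ: split at 2 digits → 81° and 15.301′; 81 + 15.301/60 = 81.2550167
  S ⇒ negate
  Longitude: degrees = first 3 digits = 157, minutes = 35.7178; 157 + 35.7178/60 = 157.5952967
  hemisphere W, so the sign is −
Point 5:
  φ: degrees = first 2 digits = 19, minutes = 0.9331; 19 + 0.9331/60 = 19.0155517
  hemisphere S, so the sign is −
  λ: degrees = first 3 digits = 92, minutes = 26.3696; 92 + 26.3696/60 = 92.4394933
  W → negative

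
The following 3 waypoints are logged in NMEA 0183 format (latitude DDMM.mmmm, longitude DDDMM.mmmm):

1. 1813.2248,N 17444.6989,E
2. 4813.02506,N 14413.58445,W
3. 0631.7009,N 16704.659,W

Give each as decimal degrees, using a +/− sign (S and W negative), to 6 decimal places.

Point 1:
  Lat: split at 2 digits → 18° and 13.2248′; 18 + 13.2248/60 = 18.2204133
  N → positive
  λ: split at 3 digits → 174° and 44.6989′; 174 + 44.6989/60 = 174.7449817
  E → positive
Point 2:
  Latitude: degrees = first 2 digits = 48, minutes = 13.02506; 48 + 13.02506/60 = 48.2170843
  N → positive
  λ: degrees = first 3 digits = 144, minutes = 13.58445; 144 + 13.58445/60 = 144.2264075
  W → negative
Point 3:
  Latitude: split at 2 digits → 06° and 31.7009′; 6 + 31.7009/60 = 6.5283483
  N → positive
  Lon: split at 3 digits → 167° and 4.659′; 167 + 4.659/60 = 167.0776500
  W ⇒ negate

1. 18.220413, 174.744982
2. 48.217084, -144.226408
3. 6.528348, -167.077650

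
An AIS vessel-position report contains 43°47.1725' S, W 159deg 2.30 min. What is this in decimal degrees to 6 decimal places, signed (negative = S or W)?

-43.786208, -159.038333

Latitude: 43 + 47.1725/60 = 43.7862083
S → negative
Longitude: 159 + 2.3/60 = 159.0383333
W → negative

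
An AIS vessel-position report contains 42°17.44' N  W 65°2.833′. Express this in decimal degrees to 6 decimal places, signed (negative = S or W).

Lat: 17.44′ = 0.290667°; total 42.2906667
N ⇒ keep positive
Longitude: 65 + 2.833/60 = 65.0472167
W ⇒ negate

42.290667, -65.047217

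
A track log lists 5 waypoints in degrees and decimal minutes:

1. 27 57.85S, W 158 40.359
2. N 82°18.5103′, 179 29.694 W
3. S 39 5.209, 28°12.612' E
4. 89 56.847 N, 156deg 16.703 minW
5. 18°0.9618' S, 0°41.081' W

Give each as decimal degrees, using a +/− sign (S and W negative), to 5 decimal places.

1. -27.96417, -158.67265
2. 82.30851, -179.49490
3. -39.08682, 28.21020
4. 89.94745, -156.27838
5. -18.01603, -0.68468

Point 1:
  φ: 57.85′ = 0.964167°; total 27.964167
  hemisphere S, so the sign is −
  Longitude: 158 + 40.359/60 = 158.672650
  W ⇒ negate
Point 2:
  Latitude: 82 + 18.5103/60 = 82.308505
  N → positive
  Longitude: 179 + 29.694/60 = 179.494900
  W → negative
Point 3:
  Latitude: 5.209′ = 0.086817°; total 39.086817
  hemisphere S, so the sign is −
  Longitude: 12.612′ = 0.210200°; total 28.210200
  E ⇒ keep positive
Point 4:
  φ: 56.847′ = 0.947450°; total 89.947450
  N → positive
  Longitude: 156 + 16.703/60 = 156.278383
  W → negative
Point 5:
  φ: 18 + 0.9618/60 = 18.016030
  S → negative
  Longitude: 41.081′ = 0.684683°; total 0.684683
  hemisphere W, so the sign is −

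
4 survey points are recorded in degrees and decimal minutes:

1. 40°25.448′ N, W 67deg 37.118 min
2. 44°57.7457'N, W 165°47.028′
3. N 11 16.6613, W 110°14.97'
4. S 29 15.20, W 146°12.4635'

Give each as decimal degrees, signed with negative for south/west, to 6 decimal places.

1. 40.424133, -67.618633
2. 44.962428, -165.783800
3. 11.277688, -110.249500
4. -29.253333, -146.207725

Point 1:
  φ: 25.448′ = 0.424133°; total 40.4241333
  N ⇒ keep positive
  λ: 37.118′ = 0.618633°; total 67.6186333
  W ⇒ negate
Point 2:
  Lat: 57.7457′ = 0.962428°; total 44.9624283
  N ⇒ keep positive
  λ: 47.028′ = 0.783800°; total 165.7838000
  W ⇒ negate
Point 3:
  Lat: 11 + 16.6613/60 = 11.2776883
  N → positive
  Lon: 110 + 14.97/60 = 110.2495000
  W ⇒ negate
Point 4:
  Lat: 29 + 15.2/60 = 29.2533333
  S ⇒ negate
  Longitude: 12.4635′ = 0.207725°; total 146.2077250
  hemisphere W, so the sign is −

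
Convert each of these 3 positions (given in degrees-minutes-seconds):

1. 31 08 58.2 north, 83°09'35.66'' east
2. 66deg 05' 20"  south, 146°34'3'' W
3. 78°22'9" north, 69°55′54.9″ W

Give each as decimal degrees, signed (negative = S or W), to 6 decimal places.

1. 31.149500, 83.159906
2. -66.088889, -146.567500
3. 78.369167, -69.931917

Point 1:
  Latitude: 31 + 8/60 + 58.2/3600 = 31.1495000
  N → positive
  Longitude: 83° + 9/60 + 35.66/3600 = 83 + 0.150000 + 0.009906 = 83.1599056
  E ⇒ keep positive
Point 2:
  Latitude: 5′ + 20″ = 5.33333′; 66 + 5.33333/60 = 66.0888889
  S → negative
  Longitude: 34′ + 3″ = 34.05000′; 146 + 34.05000/60 = 146.5675000
  hemisphere W, so the sign is −
Point 3:
  φ: 78 + 22/60 + 9/3600 = 78.3691667
  N ⇒ keep positive
  Longitude: 55′ + 54.9″ = 55.91500′; 69 + 55.91500/60 = 69.9319167
  hemisphere W, so the sign is −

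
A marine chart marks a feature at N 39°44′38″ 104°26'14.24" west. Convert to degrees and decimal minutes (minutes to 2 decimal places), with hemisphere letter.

Latitude: 44 + 38/60 = 44.6333′
λ: 26 + 14.24/60 = 26.2373′

39° 44.63′ N, 104° 26.24′ W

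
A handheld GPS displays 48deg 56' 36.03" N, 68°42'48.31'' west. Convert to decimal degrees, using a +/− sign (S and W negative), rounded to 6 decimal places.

φ: 48° + 56/60 + 36.03/3600 = 48 + 0.933333 + 0.010008 = 48.9433417
N ⇒ keep positive
Lon: 42′ + 48.31″ = 42.80517′; 68 + 42.80517/60 = 68.7134194
W → negative

48.943342, -68.713419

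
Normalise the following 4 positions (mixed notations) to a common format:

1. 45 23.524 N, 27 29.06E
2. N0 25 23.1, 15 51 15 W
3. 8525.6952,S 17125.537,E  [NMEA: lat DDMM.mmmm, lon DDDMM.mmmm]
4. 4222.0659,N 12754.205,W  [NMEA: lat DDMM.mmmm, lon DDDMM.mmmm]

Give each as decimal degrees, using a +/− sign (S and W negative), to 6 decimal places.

1. 45.392067, 27.484333
2. 0.423083, -15.854167
3. -85.428253, 171.425617
4. 42.367765, -127.903417

Point 1:
  φ: 45 + 23.524/60 = 45.3920667
  N → positive
  Longitude: 27 + 29.06/60 = 27.4843333
  E → positive
Point 2:
  φ: 25′ + 23.1″ = 25.38500′; 0 + 25.38500/60 = 0.4230833
  N → positive
  Longitude: 15 + 51/60 + 15/3600 = 15.8541667
  W → negative
Point 3:
  φ: degrees = first 2 digits = 85, minutes = 25.6952; 85 + 25.6952/60 = 85.4282533
  S → negative
  Longitude: split at 3 digits → 171° and 25.537′; 171 + 25.537/60 = 171.4256167
  E → positive
Point 4:
  Lat: split at 2 digits → 42° and 22.0659′; 42 + 22.0659/60 = 42.3677650
  N → positive
  λ: degrees = first 3 digits = 127, minutes = 54.205; 127 + 54.205/60 = 127.9034167
  hemisphere W, so the sign is −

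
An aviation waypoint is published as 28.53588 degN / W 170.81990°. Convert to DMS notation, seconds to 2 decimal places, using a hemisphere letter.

φ: 0.535880 × 60 = 32.15280′ → 32′, remainder × 60 = 9.1680″
Longitude: 0.819900 × 60 = 49.19400′ → 49′, remainder × 60 = 11.6400″

28°32′9.17″ N, 170°49′11.64″ W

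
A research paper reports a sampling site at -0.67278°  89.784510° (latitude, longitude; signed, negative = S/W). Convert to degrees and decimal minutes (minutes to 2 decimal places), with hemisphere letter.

0° 40.37′ S, 89° 47.07′ E

Latitude is negative → S; |value| = 0.672780
Latitude: 0° + 0.672780 × 60 = 0° 40.3668′
λ: 89° + 0.784510 × 60 = 89° 47.0706′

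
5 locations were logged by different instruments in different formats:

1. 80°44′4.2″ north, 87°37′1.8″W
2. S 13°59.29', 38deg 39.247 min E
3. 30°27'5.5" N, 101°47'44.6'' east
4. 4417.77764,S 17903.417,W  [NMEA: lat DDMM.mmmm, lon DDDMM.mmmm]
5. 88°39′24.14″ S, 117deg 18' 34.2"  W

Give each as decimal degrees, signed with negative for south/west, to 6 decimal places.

Point 1:
  Lat: 44′ + 4.2″ = 44.07000′; 80 + 44.07000/60 = 80.7345000
  N ⇒ keep positive
  Longitude: 87 + 37/60 + 1.8/3600 = 87.6171667
  W ⇒ negate
Point 2:
  Latitude: 59.29′ = 0.988167°; total 13.9881667
  hemisphere S, so the sign is −
  λ: 39.247′ = 0.654117°; total 38.6541167
  E ⇒ keep positive
Point 3:
  φ: 27′ + 5.5″ = 27.09167′; 30 + 27.09167/60 = 30.4515278
  N ⇒ keep positive
  Lon: 101 + 47/60 + 44.6/3600 = 101.7957222
  E ⇒ keep positive
Point 4:
  Lat: split at 2 digits → 44° and 17.77764′; 44 + 17.77764/60 = 44.2962940
  S → negative
  λ: split at 3 digits → 179° and 3.417′; 179 + 3.417/60 = 179.0569500
  W ⇒ negate
Point 5:
  Lat: 88° + 39/60 + 24.14/3600 = 88 + 0.650000 + 0.006706 = 88.6567056
  S ⇒ negate
  λ: 18′ + 34.2″ = 18.57000′; 117 + 18.57000/60 = 117.3095000
  hemisphere W, so the sign is −

1. 80.734500, -87.617167
2. -13.988167, 38.654117
3. 30.451528, 101.795722
4. -44.296294, -179.056950
5. -88.656706, -117.309500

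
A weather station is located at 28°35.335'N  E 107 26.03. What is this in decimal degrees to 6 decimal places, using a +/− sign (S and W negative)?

28.588917, 107.433833

Lat: 35.335′ = 0.588917°; total 28.5889167
N ⇒ keep positive
Lon: 107 + 26.03/60 = 107.4338333
E → positive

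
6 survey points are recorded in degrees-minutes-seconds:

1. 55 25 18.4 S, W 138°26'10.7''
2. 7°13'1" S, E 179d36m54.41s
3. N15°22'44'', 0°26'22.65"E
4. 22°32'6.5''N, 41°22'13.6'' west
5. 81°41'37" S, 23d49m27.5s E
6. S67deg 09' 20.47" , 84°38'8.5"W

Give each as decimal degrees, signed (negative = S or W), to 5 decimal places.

1. -55.42178, -138.43631
2. -7.21694, 179.61511
3. 15.37889, 0.43963
4. 22.53514, -41.37044
5. -81.69361, 23.82431
6. -67.15569, -84.63569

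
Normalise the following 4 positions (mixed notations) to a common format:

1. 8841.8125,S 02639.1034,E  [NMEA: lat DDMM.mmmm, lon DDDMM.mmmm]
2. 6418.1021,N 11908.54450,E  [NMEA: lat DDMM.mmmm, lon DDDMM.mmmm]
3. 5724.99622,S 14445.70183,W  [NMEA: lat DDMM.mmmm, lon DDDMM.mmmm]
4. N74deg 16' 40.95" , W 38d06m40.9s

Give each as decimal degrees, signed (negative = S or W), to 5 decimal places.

1. -88.69688, 26.65172
2. 64.30170, 119.14241
3. -57.41660, -144.76170
4. 74.27804, -38.11136

Point 1:
  Latitude: split at 2 digits → 88° and 41.8125′; 88 + 41.8125/60 = 88.696875
  S ⇒ negate
  Longitude: degrees = first 3 digits = 26, minutes = 39.1034; 26 + 39.1034/60 = 26.651723
  E ⇒ keep positive
Point 2:
  Lat: degrees = first 2 digits = 64, minutes = 18.1021; 64 + 18.1021/60 = 64.301702
  N ⇒ keep positive
  Lon: degrees = first 3 digits = 119, minutes = 8.5445; 119 + 8.5445/60 = 119.142408
  E → positive
Point 3:
  Lat: split at 2 digits → 57° and 24.99622′; 57 + 24.99622/60 = 57.416604
  hemisphere S, so the sign is −
  λ: degrees = first 3 digits = 144, minutes = 45.70183; 144 + 45.70183/60 = 144.761697
  W → negative
Point 4:
  φ: 74 + 16/60 + 40.95/3600 = 74.278042
  N ⇒ keep positive
  Lon: 6′ + 40.9″ = 6.68167′; 38 + 6.68167/60 = 38.111361
  W → negative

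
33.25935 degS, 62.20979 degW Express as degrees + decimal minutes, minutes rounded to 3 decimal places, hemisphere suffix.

Lat: fractional part 0.259350 → 15.56100 minutes
Longitude: minutes = (62.209790 − 62) × 60 = 12.58740

33° 15.561′ S, 62° 12.587′ W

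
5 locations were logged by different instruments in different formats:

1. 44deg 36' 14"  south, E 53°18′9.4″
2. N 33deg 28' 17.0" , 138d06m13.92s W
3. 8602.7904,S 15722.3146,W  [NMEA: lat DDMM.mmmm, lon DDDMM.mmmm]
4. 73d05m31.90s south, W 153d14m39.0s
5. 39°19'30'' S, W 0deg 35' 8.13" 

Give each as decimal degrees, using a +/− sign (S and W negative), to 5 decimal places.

Point 1:
  Latitude: 36′ + 14″ = 36.23333′; 44 + 36.23333/60 = 44.603889
  S ⇒ negate
  Longitude: 53 + 18/60 + 9.4/3600 = 53.302611
  E ⇒ keep positive
Point 2:
  Lat: 33° + 28/60 + 17/3600 = 33 + 0.466667 + 0.004722 = 33.471389
  N → positive
  Lon: 6′ + 13.92″ = 6.23200′; 138 + 6.23200/60 = 138.103867
  W → negative
Point 3:
  Lat: degrees = first 2 digits = 86, minutes = 2.7904; 86 + 2.7904/60 = 86.046507
  hemisphere S, so the sign is −
  Longitude: split at 3 digits → 157° and 22.3146′; 157 + 22.3146/60 = 157.371910
  W → negative
Point 4:
  φ: 73° + 5/60 + 31.9/3600 = 73 + 0.083333 + 0.008861 = 73.092194
  S ⇒ negate
  Longitude: 14′ + 39″ = 14.65000′; 153 + 14.65000/60 = 153.244167
  W ⇒ negate
Point 5:
  Latitude: 19′ + 30″ = 19.50000′; 39 + 19.50000/60 = 39.325000
  hemisphere S, so the sign is −
  Lon: 0 + 35/60 + 8.13/3600 = 0.585592
  W ⇒ negate

1. -44.60389, 53.30261
2. 33.47139, -138.10387
3. -86.04651, -157.37191
4. -73.09219, -153.24417
5. -39.32500, -0.58559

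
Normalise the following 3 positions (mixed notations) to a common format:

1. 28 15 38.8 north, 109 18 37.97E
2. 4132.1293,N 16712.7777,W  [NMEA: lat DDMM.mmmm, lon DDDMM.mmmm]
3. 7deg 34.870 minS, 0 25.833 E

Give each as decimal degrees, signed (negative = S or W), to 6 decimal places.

1. 28.260778, 109.310547
2. 41.535488, -167.212962
3. -7.581167, 0.430550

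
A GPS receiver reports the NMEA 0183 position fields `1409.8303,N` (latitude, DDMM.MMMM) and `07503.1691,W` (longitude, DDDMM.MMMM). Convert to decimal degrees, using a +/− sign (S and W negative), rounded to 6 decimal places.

Lat: split at 2 digits → 14° and 9.8303′; 14 + 9.8303/60 = 14.1638383
N ⇒ keep positive
Lon: split at 3 digits → 075° and 3.1691′; 75 + 3.1691/60 = 75.0528183
hemisphere W, so the sign is −

14.163838, -75.052818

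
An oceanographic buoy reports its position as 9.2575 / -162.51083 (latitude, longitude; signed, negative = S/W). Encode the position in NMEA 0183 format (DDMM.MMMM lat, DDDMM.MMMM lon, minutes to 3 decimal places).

0915.450,N / 16230.650,W

φ: minutes = (9.257500 − 9) × 60 = 15.45000
Longitude is negative → W; |value| = 162.510830
λ: 162° + 0.510830 × 60 = 162° 30.64980′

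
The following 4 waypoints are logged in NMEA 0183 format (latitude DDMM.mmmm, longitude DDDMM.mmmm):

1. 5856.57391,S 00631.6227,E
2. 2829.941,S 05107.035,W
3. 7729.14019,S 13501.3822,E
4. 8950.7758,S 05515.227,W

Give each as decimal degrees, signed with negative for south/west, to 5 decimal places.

1. -58.94290, 6.52705
2. -28.49902, -51.11725
3. -77.48567, 135.02304
4. -89.84626, -55.25378

Point 1:
  Lat: split at 2 digits → 58° and 56.57391′; 58 + 56.57391/60 = 58.942899
  S → negative
  λ: degrees = first 3 digits = 6, minutes = 31.6227; 6 + 31.6227/60 = 6.527045
  E ⇒ keep positive
Point 2:
  φ: split at 2 digits → 28° and 29.941′; 28 + 29.941/60 = 28.499017
  S ⇒ negate
  Lon: split at 3 digits → 051° and 7.035′; 51 + 7.035/60 = 51.117250
  hemisphere W, so the sign is −
Point 3:
  φ: degrees = first 2 digits = 77, minutes = 29.14019; 77 + 29.14019/60 = 77.485670
  S ⇒ negate
  λ: split at 3 digits → 135° and 1.3822′; 135 + 1.3822/60 = 135.023037
  E → positive
Point 4:
  Lat: split at 2 digits → 89° and 50.7758′; 89 + 50.7758/60 = 89.846263
  hemisphere S, so the sign is −
  Longitude: degrees = first 3 digits = 55, minutes = 15.227; 55 + 15.227/60 = 55.253783
  W → negative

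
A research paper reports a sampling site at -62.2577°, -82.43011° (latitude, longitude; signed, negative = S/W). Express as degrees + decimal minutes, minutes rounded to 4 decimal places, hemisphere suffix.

62° 15.4620′ S, 82° 25.8066′ W

Latitude is negative → S; |value| = 62.257700
φ: minutes = (62.257700 − 62) × 60 = 15.462000
Longitude is negative → W; |value| = 82.430110
λ: minutes = (82.430110 − 82) × 60 = 25.806600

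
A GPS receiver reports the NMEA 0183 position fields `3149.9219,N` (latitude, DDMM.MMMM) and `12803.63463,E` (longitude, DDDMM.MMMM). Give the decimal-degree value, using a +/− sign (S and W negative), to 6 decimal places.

31.832032, 128.060577

Lat: degrees = first 2 digits = 31, minutes = 49.9219; 31 + 49.9219/60 = 31.8320317
N ⇒ keep positive
Longitude: split at 3 digits → 128° and 3.63463′; 128 + 3.63463/60 = 128.0605772
E → positive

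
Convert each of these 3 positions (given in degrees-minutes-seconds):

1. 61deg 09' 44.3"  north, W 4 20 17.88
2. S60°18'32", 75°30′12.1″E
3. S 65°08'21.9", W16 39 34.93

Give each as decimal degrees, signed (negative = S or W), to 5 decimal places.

1. 61.16231, -4.33830
2. -60.30889, 75.50336
3. -65.13942, -16.65970

Point 1:
  φ: 61 + 9/60 + 44.3/3600 = 61.162306
  N → positive
  Lon: 20′ + 17.88″ = 20.29800′; 4 + 20.29800/60 = 4.338300
  W ⇒ negate
Point 2:
  φ: 60 + 18/60 + 32/3600 = 60.308889
  hemisphere S, so the sign is −
  λ: 75° + 30/60 + 12.1/3600 = 75 + 0.500000 + 0.003361 = 75.503361
  E → positive
Point 3:
  Latitude: 65 + 8/60 + 21.9/3600 = 65.139417
  S → negative
  λ: 39′ + 34.93″ = 39.58217′; 16 + 39.58217/60 = 16.659703
  hemisphere W, so the sign is −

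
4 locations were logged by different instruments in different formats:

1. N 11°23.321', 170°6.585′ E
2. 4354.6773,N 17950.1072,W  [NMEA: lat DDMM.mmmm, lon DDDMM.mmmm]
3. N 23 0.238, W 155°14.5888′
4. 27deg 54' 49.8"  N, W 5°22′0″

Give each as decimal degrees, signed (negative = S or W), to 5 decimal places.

1. 11.38868, 170.10975
2. 43.91129, -179.83512
3. 23.00397, -155.24315
4. 27.91383, -5.36667

Point 1:
  Lat: 11 + 23.321/60 = 11.388683
  N ⇒ keep positive
  Longitude: 170 + 6.585/60 = 170.109750
  E → positive
Point 2:
  Latitude: degrees = first 2 digits = 43, minutes = 54.6773; 43 + 54.6773/60 = 43.911288
  N → positive
  Lon: split at 3 digits → 179° and 50.1072′; 179 + 50.1072/60 = 179.835120
  hemisphere W, so the sign is −
Point 3:
  Lat: 23 + 0.238/60 = 23.003967
  N ⇒ keep positive
  Longitude: 14.5888′ = 0.243147°; total 155.243147
  hemisphere W, so the sign is −
Point 4:
  Latitude: 54′ + 49.8″ = 54.83000′; 27 + 54.83000/60 = 27.913833
  N → positive
  λ: 22′ + 0″ = 22.00000′; 5 + 22.00000/60 = 5.366667
  W ⇒ negate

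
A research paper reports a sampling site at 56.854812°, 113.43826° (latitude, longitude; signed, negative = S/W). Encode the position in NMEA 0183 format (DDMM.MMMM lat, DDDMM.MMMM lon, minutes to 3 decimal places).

φ: minutes = (56.854812 − 56) × 60 = 51.28872
Longitude: fractional part 0.438260 → 26.29560 minutes

5651.289,N / 11326.296,E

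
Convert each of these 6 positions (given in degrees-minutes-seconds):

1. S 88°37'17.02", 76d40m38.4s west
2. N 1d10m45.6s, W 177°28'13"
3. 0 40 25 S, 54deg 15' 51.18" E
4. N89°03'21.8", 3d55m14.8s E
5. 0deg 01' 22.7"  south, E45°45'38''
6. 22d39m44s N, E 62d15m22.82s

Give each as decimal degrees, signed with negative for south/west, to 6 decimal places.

1. -88.621394, -76.677333
2. 1.179333, -177.470278
3. -0.673611, 54.264217
4. 89.056056, 3.920778
5. -0.022972, 45.760556
6. 22.662222, 62.256339

Point 1:
  φ: 88° + 37/60 + 17.02/3600 = 88 + 0.616667 + 0.004728 = 88.6213944
  S ⇒ negate
  Lon: 40′ + 38.4″ = 40.64000′; 76 + 40.64000/60 = 76.6773333
  W → negative
Point 2:
  Lat: 1° + 10/60 + 45.6/3600 = 1 + 0.166667 + 0.012667 = 1.1793333
  N ⇒ keep positive
  Lon: 28′ + 13″ = 28.21667′; 177 + 28.21667/60 = 177.4702778
  W → negative
Point 3:
  Latitude: 0° + 40/60 + 25/3600 = 0 + 0.666667 + 0.006944 = 0.6736111
  hemisphere S, so the sign is −
  Lon: 15′ + 51.18″ = 15.85300′; 54 + 15.85300/60 = 54.2642167
  E ⇒ keep positive
Point 4:
  Lat: 89 + 3/60 + 21.8/3600 = 89.0560556
  N ⇒ keep positive
  Longitude: 55′ + 14.8″ = 55.24667′; 3 + 55.24667/60 = 3.9207778
  E ⇒ keep positive
Point 5:
  φ: 0° + 1/60 + 22.7/3600 = 0 + 0.016667 + 0.006306 = 0.0229722
  S ⇒ negate
  Lon: 45° + 45/60 + 38/3600 = 45 + 0.750000 + 0.010556 = 45.7605556
  E → positive
Point 6:
  Lat: 22 + 39/60 + 44/3600 = 22.6622222
  N ⇒ keep positive
  Longitude: 15′ + 22.82″ = 15.38033′; 62 + 15.38033/60 = 62.2563389
  E → positive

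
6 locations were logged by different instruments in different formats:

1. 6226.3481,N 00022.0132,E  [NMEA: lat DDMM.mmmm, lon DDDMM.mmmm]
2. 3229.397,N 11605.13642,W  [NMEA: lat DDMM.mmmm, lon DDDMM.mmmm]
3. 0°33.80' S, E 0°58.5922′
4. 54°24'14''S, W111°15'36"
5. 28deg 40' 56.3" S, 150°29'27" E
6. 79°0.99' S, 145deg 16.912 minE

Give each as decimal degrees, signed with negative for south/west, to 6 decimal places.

Point 1:
  Latitude: degrees = first 2 digits = 62, minutes = 26.3481; 62 + 26.3481/60 = 62.4391350
  N ⇒ keep positive
  Longitude: split at 3 digits → 000° and 22.0132′; 0 + 22.0132/60 = 0.3668867
  E → positive
Point 2:
  φ: split at 2 digits → 32° and 29.397′; 32 + 29.397/60 = 32.4899500
  N ⇒ keep positive
  λ: split at 3 digits → 116° and 5.13642′; 116 + 5.13642/60 = 116.0856070
  W ⇒ negate
Point 3:
  Latitude: 33.8′ = 0.563333°; total 0.5633333
  hemisphere S, so the sign is −
  λ: 0 + 58.5922/60 = 0.9765367
  E → positive
Point 4:
  Lat: 24′ + 14″ = 24.23333′; 54 + 24.23333/60 = 54.4038889
  S ⇒ negate
  Lon: 15′ + 36″ = 15.60000′; 111 + 15.60000/60 = 111.2600000
  W ⇒ negate
Point 5:
  φ: 28 + 40/60 + 56.3/3600 = 28.6823056
  S → negative
  λ: 29′ + 27″ = 29.45000′; 150 + 29.45000/60 = 150.4908333
  E ⇒ keep positive
Point 6:
  Latitude: 0.99′ = 0.016500°; total 79.0165000
  S ⇒ negate
  Longitude: 16.912′ = 0.281867°; total 145.2818667
  E ⇒ keep positive

1. 62.439135, 0.366887
2. 32.489950, -116.085607
3. -0.563333, 0.976537
4. -54.403889, -111.260000
5. -28.682306, 150.490833
6. -79.016500, 145.281867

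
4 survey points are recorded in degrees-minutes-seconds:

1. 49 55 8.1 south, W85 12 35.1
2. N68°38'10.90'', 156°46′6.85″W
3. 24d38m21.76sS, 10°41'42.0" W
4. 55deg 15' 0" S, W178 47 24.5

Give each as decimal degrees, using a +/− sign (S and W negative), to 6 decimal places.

Point 1:
  Latitude: 55′ + 8.1″ = 55.13500′; 49 + 55.13500/60 = 49.9189167
  S → negative
  Longitude: 85° + 12/60 + 35.1/3600 = 85 + 0.200000 + 0.009750 = 85.2097500
  hemisphere W, so the sign is −
Point 2:
  φ: 68 + 38/60 + 10.9/3600 = 68.6363611
  N → positive
  Lon: 46′ + 6.85″ = 46.11417′; 156 + 46.11417/60 = 156.7685694
  hemisphere W, so the sign is −
Point 3:
  Latitude: 24° + 38/60 + 21.76/3600 = 24 + 0.633333 + 0.006044 = 24.6393778
  S → negative
  Longitude: 41′ + 42″ = 41.70000′; 10 + 41.70000/60 = 10.6950000
  W ⇒ negate
Point 4:
  Lat: 15′ + 0″ = 15.00000′; 55 + 15.00000/60 = 55.2500000
  S → negative
  Lon: 178° + 47/60 + 24.5/3600 = 178 + 0.783333 + 0.006806 = 178.7901389
  W → negative

1. -49.918917, -85.209750
2. 68.636361, -156.768569
3. -24.639378, -10.695000
4. -55.250000, -178.790139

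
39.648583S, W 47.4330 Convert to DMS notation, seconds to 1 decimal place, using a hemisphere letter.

39°38′54.9″ S, 47°25′58.8″ W

φ: 0.648583 × 60 = 38.91498′ → 38′, remainder × 60 = 54.899″
Longitude: 0.433000 × 60 = 25.98000′ → 25′, remainder × 60 = 58.800″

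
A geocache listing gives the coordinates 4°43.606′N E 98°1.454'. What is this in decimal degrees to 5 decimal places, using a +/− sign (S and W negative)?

4.72677, 98.02423

Latitude: 4 + 43.606/60 = 4.726767
N → positive
Lon: 98 + 1.454/60 = 98.024233
E ⇒ keep positive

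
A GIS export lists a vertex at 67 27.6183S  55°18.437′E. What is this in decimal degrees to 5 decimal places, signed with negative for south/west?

-67.46031, 55.30728

Latitude: 67 + 27.6183/60 = 67.460305
S → negative
Lon: 18.437′ = 0.307283°; total 55.307283
E → positive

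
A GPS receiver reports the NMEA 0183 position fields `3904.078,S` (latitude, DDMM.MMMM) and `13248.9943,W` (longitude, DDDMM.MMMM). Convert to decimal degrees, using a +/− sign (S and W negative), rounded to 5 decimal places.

-39.06797, -132.81657

Lat: degrees = first 2 digits = 39, minutes = 4.078; 39 + 4.078/60 = 39.067967
S ⇒ negate
Lon: split at 3 digits → 132° and 48.9943′; 132 + 48.9943/60 = 132.816572
hemisphere W, so the sign is −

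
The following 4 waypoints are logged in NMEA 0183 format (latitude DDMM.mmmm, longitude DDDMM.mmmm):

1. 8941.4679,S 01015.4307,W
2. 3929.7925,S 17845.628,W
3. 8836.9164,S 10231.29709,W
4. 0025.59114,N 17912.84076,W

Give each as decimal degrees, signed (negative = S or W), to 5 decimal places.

Point 1:
  Latitude: degrees = first 2 digits = 89, minutes = 41.4679; 89 + 41.4679/60 = 89.691132
  hemisphere S, so the sign is −
  λ: degrees = first 3 digits = 10, minutes = 15.4307; 10 + 15.4307/60 = 10.257178
  hemisphere W, so the sign is −
Point 2:
  φ: degrees = first 2 digits = 39, minutes = 29.7925; 39 + 29.7925/60 = 39.496542
  hemisphere S, so the sign is −
  Longitude: degrees = first 3 digits = 178, minutes = 45.628; 178 + 45.628/60 = 178.760467
  W ⇒ negate
Point 3:
  Lat: split at 2 digits → 88° and 36.9164′; 88 + 36.9164/60 = 88.615273
  S ⇒ negate
  Lon: split at 3 digits → 102° and 31.29709′; 102 + 31.29709/60 = 102.521618
  W → negative
Point 4:
  φ: degrees = first 2 digits = 0, minutes = 25.59114; 0 + 25.59114/60 = 0.426519
  N → positive
  Lon: degrees = first 3 digits = 179, minutes = 12.84076; 179 + 12.84076/60 = 179.214013
  hemisphere W, so the sign is −

1. -89.69113, -10.25718
2. -39.49654, -178.76047
3. -88.61527, -102.52162
4. 0.42652, -179.21401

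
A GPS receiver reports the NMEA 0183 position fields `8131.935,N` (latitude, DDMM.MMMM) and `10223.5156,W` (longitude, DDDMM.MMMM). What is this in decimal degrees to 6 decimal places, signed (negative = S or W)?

81.532250, -102.391927

φ: split at 2 digits → 81° and 31.935′; 81 + 31.935/60 = 81.5322500
N ⇒ keep positive
Longitude: degrees = first 3 digits = 102, minutes = 23.5156; 102 + 23.5156/60 = 102.3919267
hemisphere W, so the sign is −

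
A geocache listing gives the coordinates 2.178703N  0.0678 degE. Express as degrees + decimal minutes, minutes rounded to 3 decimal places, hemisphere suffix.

2° 10.722′ N, 0° 4.068′ E

φ: minutes = (2.178703 − 2) × 60 = 10.72218
Lon: fractional part 0.067800 → 4.06800 minutes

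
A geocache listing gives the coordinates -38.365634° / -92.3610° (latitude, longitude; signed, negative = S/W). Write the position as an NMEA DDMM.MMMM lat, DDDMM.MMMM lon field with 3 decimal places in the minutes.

3821.938,S / 09221.660,W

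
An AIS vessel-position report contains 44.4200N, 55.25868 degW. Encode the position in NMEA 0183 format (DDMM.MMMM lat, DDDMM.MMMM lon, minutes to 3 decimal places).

Lat: minutes = (44.420000 − 44) × 60 = 25.20000
Longitude: minutes = (55.258680 − 55) × 60 = 15.52080

4425.200,N / 05515.521,W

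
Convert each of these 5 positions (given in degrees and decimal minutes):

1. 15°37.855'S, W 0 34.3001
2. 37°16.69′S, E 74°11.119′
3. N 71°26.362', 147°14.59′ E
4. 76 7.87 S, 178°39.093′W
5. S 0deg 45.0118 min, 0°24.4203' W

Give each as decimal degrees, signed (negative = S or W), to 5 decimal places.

1. -15.63092, -0.57167
2. -37.27817, 74.18532
3. 71.43937, 147.24317
4. -76.13117, -178.65155
5. -0.75020, -0.40701

Point 1:
  Lat: 15 + 37.855/60 = 15.630917
  S → negative
  λ: 34.3001′ = 0.571668°; total 0.571668
  hemisphere W, so the sign is −
Point 2:
  φ: 16.69′ = 0.278167°; total 37.278167
  hemisphere S, so the sign is −
  Lon: 74 + 11.119/60 = 74.185317
  E ⇒ keep positive
Point 3:
  Latitude: 71 + 26.362/60 = 71.439367
  N → positive
  Longitude: 147 + 14.59/60 = 147.243167
  E ⇒ keep positive
Point 4:
  Latitude: 76 + 7.87/60 = 76.131167
  S → negative
  λ: 39.093′ = 0.651550°; total 178.651550
  hemisphere W, so the sign is −
Point 5:
  φ: 0 + 45.0118/60 = 0.750197
  S → negative
  Lon: 0 + 24.4203/60 = 0.407005
  hemisphere W, so the sign is −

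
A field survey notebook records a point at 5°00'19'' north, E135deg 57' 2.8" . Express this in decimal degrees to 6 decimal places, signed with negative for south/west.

5.005278, 135.950778

Lat: 5 + 0/60 + 19/3600 = 5.0052778
N → positive
Lon: 135° + 57/60 + 2.8/3600 = 135 + 0.950000 + 0.000778 = 135.9507778
E ⇒ keep positive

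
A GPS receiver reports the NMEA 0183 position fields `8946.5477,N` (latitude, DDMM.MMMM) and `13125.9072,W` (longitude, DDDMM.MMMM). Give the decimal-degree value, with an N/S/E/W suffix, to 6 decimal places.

Latitude: degrees = first 2 digits = 89, minutes = 46.5477; 89 + 46.5477/60 = 89.7757950
Lon: split at 3 digits → 131° and 25.9072′; 131 + 25.9072/60 = 131.4317867

89.775795° N, 131.431787° W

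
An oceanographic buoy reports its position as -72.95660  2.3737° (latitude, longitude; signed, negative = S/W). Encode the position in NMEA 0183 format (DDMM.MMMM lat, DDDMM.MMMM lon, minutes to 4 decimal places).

Latitude is negative → S; |value| = 72.956600
φ: fractional part 0.956600 → 57.396000 minutes
Longitude: minutes = (2.373700 − 2) × 60 = 22.422000

7257.3960,S / 00222.4220,E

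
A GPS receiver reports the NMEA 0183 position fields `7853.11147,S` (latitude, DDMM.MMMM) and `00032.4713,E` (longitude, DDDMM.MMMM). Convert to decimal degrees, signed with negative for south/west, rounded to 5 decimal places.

-78.88519, 0.54119

Latitude: degrees = first 2 digits = 78, minutes = 53.11147; 78 + 53.11147/60 = 78.885191
S ⇒ negate
Longitude: split at 3 digits → 000° and 32.4713′; 0 + 32.4713/60 = 0.541188
E ⇒ keep positive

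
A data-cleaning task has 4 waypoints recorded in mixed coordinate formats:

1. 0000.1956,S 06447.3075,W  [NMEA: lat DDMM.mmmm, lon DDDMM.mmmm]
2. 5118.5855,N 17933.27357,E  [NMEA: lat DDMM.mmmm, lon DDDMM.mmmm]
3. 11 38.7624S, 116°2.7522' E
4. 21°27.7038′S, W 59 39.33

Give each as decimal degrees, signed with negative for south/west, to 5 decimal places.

Point 1:
  Lat: degrees = first 2 digits = 0, minutes = 0.1956; 0 + 0.1956/60 = 0.003260
  hemisphere S, so the sign is −
  Longitude: split at 3 digits → 064° and 47.3075′; 64 + 47.3075/60 = 64.788458
  hemisphere W, so the sign is −
Point 2:
  Lat: split at 2 digits → 51° and 18.5855′; 51 + 18.5855/60 = 51.309758
  N → positive
  Longitude: degrees = first 3 digits = 179, minutes = 33.27357; 179 + 33.27357/60 = 179.554560
  E → positive
Point 3:
  φ: 38.7624′ = 0.646040°; total 11.646040
  hemisphere S, so the sign is −
  λ: 2.7522′ = 0.045870°; total 116.045870
  E → positive
Point 4:
  Lat: 27.7038′ = 0.461730°; total 21.461730
  S → negative
  Lon: 59 + 39.33/60 = 59.655500
  W ⇒ negate

1. -0.00326, -64.78846
2. 51.30976, 179.55456
3. -11.64604, 116.04587
4. -21.46173, -59.65550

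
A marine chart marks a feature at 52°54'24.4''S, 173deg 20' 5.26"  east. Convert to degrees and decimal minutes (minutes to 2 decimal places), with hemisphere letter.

52° 54.41′ S, 173° 20.09′ E

φ: seconds/60 = 0.40667; minutes = 54 + 0.40667 = 54.4067
λ: seconds/60 = 0.08767; minutes = 20 + 0.08767 = 20.0877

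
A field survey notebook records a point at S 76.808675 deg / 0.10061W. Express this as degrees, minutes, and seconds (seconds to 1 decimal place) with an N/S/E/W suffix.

76°48′31.2″ S, 0°06′2.2″ W

Latitude: whole degrees 76; 48.52050′ → 48′ and 31.230″
Lon: 0.100610° → 6.03660′; 0.03660 × 60 = 2.196″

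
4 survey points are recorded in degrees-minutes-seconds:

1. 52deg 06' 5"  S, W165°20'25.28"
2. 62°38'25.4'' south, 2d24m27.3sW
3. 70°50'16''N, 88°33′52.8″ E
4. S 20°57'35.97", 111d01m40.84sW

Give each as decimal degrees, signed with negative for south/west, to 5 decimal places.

Point 1:
  Lat: 6′ + 5″ = 6.08333′; 52 + 6.08333/60 = 52.101389
  hemisphere S, so the sign is −
  Lon: 165° + 20/60 + 25.28/3600 = 165 + 0.333333 + 0.007022 = 165.340356
  W → negative
Point 2:
  Latitude: 62° + 38/60 + 25.4/3600 = 62 + 0.633333 + 0.007056 = 62.640389
  S ⇒ negate
  Lon: 2° + 24/60 + 27.3/3600 = 2 + 0.400000 + 0.007583 = 2.407583
  hemisphere W, so the sign is −
Point 3:
  Latitude: 50′ + 16″ = 50.26667′; 70 + 50.26667/60 = 70.837778
  N ⇒ keep positive
  Longitude: 88° + 33/60 + 52.8/3600 = 88 + 0.550000 + 0.014667 = 88.564667
  E ⇒ keep positive
Point 4:
  Latitude: 57′ + 35.97″ = 57.59950′; 20 + 57.59950/60 = 20.959992
  S → negative
  Lon: 111° + 1/60 + 40.84/3600 = 111 + 0.016667 + 0.011344 = 111.028011
  hemisphere W, so the sign is −

1. -52.10139, -165.34036
2. -62.64039, -2.40758
3. 70.83778, 88.56467
4. -20.95999, -111.02801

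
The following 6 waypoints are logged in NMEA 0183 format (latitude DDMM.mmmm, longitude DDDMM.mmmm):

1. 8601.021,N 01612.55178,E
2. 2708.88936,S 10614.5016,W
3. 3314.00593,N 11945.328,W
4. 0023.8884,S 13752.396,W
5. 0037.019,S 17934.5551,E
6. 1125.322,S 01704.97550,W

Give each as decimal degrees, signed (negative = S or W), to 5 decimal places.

Point 1:
  Latitude: split at 2 digits → 86° and 1.021′; 86 + 1.021/60 = 86.017017
  N ⇒ keep positive
  Lon: degrees = first 3 digits = 16, minutes = 12.55178; 16 + 12.55178/60 = 16.209196
  E → positive
Point 2:
  Lat: degrees = first 2 digits = 27, minutes = 8.88936; 27 + 8.88936/60 = 27.148156
  hemisphere S, so the sign is −
  Lon: degrees = first 3 digits = 106, minutes = 14.5016; 106 + 14.5016/60 = 106.241693
  hemisphere W, so the sign is −
Point 3:
  Lat: degrees = first 2 digits = 33, minutes = 14.00593; 33 + 14.00593/60 = 33.233432
  N ⇒ keep positive
  λ: split at 3 digits → 119° and 45.328′; 119 + 45.328/60 = 119.755467
  W → negative
Point 4:
  φ: split at 2 digits → 00° and 23.8884′; 0 + 23.8884/60 = 0.398140
  hemisphere S, so the sign is −
  Longitude: degrees = first 3 digits = 137, minutes = 52.396; 137 + 52.396/60 = 137.873267
  W → negative
Point 5:
  Latitude: degrees = first 2 digits = 0, minutes = 37.019; 0 + 37.019/60 = 0.616983
  S ⇒ negate
  λ: split at 3 digits → 179° and 34.5551′; 179 + 34.5551/60 = 179.575918
  E → positive
Point 6:
  φ: split at 2 digits → 11° and 25.322′; 11 + 25.322/60 = 11.422033
  S → negative
  Longitude: degrees = first 3 digits = 17, minutes = 4.9755; 17 + 4.9755/60 = 17.082925
  hemisphere W, so the sign is −

1. 86.01702, 16.20920
2. -27.14816, -106.24169
3. 33.23343, -119.75547
4. -0.39814, -137.87327
5. -0.61698, 179.57592
6. -11.42203, -17.08293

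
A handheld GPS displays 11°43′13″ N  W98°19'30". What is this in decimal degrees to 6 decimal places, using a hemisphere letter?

φ: 11 + 43/60 + 13/3600 = 11.7202778
λ: 98° + 19/60 + 30/3600 = 98 + 0.316667 + 0.008333 = 98.3250000

11.720278° N, 98.325000° W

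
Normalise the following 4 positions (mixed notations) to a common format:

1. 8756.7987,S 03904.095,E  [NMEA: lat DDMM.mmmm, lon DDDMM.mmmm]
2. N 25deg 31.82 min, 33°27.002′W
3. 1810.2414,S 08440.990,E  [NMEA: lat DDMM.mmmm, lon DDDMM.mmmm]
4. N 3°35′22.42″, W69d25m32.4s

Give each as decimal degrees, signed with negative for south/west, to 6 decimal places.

1. -87.946645, 39.068250
2. 25.530333, -33.450033
3. -18.170690, 84.683167
4. 3.589561, -69.425667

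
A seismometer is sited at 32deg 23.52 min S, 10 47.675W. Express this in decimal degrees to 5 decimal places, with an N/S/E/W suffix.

32.39200° S, 10.79458° W

φ: 23.52′ = 0.392000°; total 32.392000
Longitude: 10 + 47.675/60 = 10.794583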